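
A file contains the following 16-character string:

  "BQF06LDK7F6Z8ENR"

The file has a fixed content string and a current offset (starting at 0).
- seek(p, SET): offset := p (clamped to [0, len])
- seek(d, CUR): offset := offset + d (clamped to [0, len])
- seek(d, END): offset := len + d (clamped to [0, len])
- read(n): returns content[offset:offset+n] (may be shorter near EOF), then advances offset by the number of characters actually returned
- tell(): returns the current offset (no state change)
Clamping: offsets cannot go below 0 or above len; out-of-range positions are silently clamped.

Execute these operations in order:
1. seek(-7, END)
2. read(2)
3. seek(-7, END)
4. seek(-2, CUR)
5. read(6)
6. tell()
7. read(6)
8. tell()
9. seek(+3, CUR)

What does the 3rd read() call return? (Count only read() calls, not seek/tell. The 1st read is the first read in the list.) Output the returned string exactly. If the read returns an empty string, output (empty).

After 1 (seek(-7, END)): offset=9
After 2 (read(2)): returned 'F6', offset=11
After 3 (seek(-7, END)): offset=9
After 4 (seek(-2, CUR)): offset=7
After 5 (read(6)): returned 'K7F6Z8', offset=13
After 6 (tell()): offset=13
After 7 (read(6)): returned 'ENR', offset=16
After 8 (tell()): offset=16
After 9 (seek(+3, CUR)): offset=16

Answer: ENR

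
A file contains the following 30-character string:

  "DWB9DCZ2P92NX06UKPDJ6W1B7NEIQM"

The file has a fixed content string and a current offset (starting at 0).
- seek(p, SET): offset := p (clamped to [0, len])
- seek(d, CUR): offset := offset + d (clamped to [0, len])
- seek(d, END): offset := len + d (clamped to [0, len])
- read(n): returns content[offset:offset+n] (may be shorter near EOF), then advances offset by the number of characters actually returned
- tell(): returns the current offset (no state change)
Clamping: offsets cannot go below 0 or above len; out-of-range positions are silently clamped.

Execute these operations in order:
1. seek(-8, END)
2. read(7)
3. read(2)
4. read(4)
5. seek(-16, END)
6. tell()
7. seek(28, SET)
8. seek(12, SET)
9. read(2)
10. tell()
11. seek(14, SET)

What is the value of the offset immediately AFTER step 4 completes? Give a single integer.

After 1 (seek(-8, END)): offset=22
After 2 (read(7)): returned '1B7NEIQ', offset=29
After 3 (read(2)): returned 'M', offset=30
After 4 (read(4)): returned '', offset=30

Answer: 30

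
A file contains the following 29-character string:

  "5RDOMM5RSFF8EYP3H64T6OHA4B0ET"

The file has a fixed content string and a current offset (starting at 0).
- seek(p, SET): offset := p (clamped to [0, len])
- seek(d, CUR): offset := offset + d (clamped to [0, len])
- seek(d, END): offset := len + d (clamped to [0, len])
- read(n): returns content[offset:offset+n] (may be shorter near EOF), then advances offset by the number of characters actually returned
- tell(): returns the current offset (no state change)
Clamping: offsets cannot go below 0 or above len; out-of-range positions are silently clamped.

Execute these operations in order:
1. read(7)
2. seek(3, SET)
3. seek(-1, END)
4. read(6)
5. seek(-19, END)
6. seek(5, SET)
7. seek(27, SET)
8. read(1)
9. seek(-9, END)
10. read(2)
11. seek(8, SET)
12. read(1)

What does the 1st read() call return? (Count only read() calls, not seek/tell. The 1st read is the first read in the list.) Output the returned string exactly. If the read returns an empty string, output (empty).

After 1 (read(7)): returned '5RDOMM5', offset=7
After 2 (seek(3, SET)): offset=3
After 3 (seek(-1, END)): offset=28
After 4 (read(6)): returned 'T', offset=29
After 5 (seek(-19, END)): offset=10
After 6 (seek(5, SET)): offset=5
After 7 (seek(27, SET)): offset=27
After 8 (read(1)): returned 'E', offset=28
After 9 (seek(-9, END)): offset=20
After 10 (read(2)): returned '6O', offset=22
After 11 (seek(8, SET)): offset=8
After 12 (read(1)): returned 'S', offset=9

Answer: 5RDOMM5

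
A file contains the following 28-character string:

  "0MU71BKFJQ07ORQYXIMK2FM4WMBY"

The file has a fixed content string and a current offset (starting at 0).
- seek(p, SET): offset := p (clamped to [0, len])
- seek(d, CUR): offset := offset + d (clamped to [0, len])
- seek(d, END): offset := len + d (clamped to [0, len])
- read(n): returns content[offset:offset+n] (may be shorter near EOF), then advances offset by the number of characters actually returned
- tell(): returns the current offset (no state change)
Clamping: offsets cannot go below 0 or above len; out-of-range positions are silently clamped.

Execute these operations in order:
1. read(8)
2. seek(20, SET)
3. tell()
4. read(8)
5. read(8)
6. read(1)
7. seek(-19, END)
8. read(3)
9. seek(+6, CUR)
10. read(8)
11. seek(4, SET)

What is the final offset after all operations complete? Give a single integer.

After 1 (read(8)): returned '0MU71BKF', offset=8
After 2 (seek(20, SET)): offset=20
After 3 (tell()): offset=20
After 4 (read(8)): returned '2FM4WMBY', offset=28
After 5 (read(8)): returned '', offset=28
After 6 (read(1)): returned '', offset=28
After 7 (seek(-19, END)): offset=9
After 8 (read(3)): returned 'Q07', offset=12
After 9 (seek(+6, CUR)): offset=18
After 10 (read(8)): returned 'MK2FM4WM', offset=26
After 11 (seek(4, SET)): offset=4

Answer: 4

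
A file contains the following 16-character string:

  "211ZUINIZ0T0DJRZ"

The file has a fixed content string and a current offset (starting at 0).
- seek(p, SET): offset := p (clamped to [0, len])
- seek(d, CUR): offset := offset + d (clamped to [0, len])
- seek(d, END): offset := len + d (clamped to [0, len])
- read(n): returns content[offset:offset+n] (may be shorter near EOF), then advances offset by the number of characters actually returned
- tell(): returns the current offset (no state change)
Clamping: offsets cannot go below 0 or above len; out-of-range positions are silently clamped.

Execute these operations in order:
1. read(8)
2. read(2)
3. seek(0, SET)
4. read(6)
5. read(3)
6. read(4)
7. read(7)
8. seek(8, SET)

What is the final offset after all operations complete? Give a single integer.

After 1 (read(8)): returned '211ZUINI', offset=8
After 2 (read(2)): returned 'Z0', offset=10
After 3 (seek(0, SET)): offset=0
After 4 (read(6)): returned '211ZUI', offset=6
After 5 (read(3)): returned 'NIZ', offset=9
After 6 (read(4)): returned '0T0D', offset=13
After 7 (read(7)): returned 'JRZ', offset=16
After 8 (seek(8, SET)): offset=8

Answer: 8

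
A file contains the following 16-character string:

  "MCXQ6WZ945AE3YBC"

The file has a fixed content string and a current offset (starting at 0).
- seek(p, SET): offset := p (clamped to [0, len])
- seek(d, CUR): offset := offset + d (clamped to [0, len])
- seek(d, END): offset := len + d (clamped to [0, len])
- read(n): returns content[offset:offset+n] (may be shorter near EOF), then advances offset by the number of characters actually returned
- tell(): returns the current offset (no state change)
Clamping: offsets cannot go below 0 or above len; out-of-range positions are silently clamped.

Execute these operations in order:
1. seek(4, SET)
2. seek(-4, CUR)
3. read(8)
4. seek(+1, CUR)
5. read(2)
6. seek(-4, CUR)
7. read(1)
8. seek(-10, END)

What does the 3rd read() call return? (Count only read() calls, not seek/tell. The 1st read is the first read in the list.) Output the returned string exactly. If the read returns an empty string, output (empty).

After 1 (seek(4, SET)): offset=4
After 2 (seek(-4, CUR)): offset=0
After 3 (read(8)): returned 'MCXQ6WZ9', offset=8
After 4 (seek(+1, CUR)): offset=9
After 5 (read(2)): returned '5A', offset=11
After 6 (seek(-4, CUR)): offset=7
After 7 (read(1)): returned '9', offset=8
After 8 (seek(-10, END)): offset=6

Answer: 9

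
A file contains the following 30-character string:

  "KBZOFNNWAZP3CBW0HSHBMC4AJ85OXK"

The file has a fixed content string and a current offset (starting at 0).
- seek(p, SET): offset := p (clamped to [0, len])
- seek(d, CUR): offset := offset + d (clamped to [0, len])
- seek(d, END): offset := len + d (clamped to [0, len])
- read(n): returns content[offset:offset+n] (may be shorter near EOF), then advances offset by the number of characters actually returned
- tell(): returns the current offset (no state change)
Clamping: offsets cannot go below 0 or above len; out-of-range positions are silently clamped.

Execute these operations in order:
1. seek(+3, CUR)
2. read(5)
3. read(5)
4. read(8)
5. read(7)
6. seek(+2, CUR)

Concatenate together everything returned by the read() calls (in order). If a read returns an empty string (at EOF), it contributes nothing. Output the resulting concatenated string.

Answer: OFNNWAZP3CBW0HSHBMC4AJ85O

Derivation:
After 1 (seek(+3, CUR)): offset=3
After 2 (read(5)): returned 'OFNNW', offset=8
After 3 (read(5)): returned 'AZP3C', offset=13
After 4 (read(8)): returned 'BW0HSHBM', offset=21
After 5 (read(7)): returned 'C4AJ85O', offset=28
After 6 (seek(+2, CUR)): offset=30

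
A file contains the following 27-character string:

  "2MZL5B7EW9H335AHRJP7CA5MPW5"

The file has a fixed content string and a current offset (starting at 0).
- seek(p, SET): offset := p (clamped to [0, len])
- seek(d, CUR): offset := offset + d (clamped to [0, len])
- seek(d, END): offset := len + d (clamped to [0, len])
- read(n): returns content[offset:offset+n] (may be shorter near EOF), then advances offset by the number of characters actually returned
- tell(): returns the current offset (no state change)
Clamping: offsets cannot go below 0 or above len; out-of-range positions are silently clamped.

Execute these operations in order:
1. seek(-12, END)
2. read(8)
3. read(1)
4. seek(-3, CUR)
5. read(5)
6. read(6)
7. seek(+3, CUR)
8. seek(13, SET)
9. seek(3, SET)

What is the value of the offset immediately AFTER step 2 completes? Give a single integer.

After 1 (seek(-12, END)): offset=15
After 2 (read(8)): returned 'HRJP7CA5', offset=23

Answer: 23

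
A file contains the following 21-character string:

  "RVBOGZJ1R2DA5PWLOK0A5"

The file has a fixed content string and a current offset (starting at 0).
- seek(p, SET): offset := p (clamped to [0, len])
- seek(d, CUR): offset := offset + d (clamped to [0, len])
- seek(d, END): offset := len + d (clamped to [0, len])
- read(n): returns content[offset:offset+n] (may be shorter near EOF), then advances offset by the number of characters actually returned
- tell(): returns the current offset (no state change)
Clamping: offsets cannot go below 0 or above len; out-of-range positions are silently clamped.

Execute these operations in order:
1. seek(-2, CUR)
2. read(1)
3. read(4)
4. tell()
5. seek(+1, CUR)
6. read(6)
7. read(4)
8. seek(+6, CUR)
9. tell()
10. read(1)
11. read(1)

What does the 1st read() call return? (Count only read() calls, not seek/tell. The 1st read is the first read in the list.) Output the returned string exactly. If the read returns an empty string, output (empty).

Answer: R

Derivation:
After 1 (seek(-2, CUR)): offset=0
After 2 (read(1)): returned 'R', offset=1
After 3 (read(4)): returned 'VBOG', offset=5
After 4 (tell()): offset=5
After 5 (seek(+1, CUR)): offset=6
After 6 (read(6)): returned 'J1R2DA', offset=12
After 7 (read(4)): returned '5PWL', offset=16
After 8 (seek(+6, CUR)): offset=21
After 9 (tell()): offset=21
After 10 (read(1)): returned '', offset=21
After 11 (read(1)): returned '', offset=21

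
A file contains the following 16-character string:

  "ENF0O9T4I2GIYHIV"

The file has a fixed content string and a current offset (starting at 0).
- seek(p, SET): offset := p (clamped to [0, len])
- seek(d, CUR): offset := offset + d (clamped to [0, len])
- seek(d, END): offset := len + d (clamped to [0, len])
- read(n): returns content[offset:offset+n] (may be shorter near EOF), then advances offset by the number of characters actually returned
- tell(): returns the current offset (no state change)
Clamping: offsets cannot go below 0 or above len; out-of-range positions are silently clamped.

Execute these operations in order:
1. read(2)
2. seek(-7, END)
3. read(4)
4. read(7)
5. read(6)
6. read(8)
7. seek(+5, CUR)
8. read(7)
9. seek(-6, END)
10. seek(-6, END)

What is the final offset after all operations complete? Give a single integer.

Answer: 10

Derivation:
After 1 (read(2)): returned 'EN', offset=2
After 2 (seek(-7, END)): offset=9
After 3 (read(4)): returned '2GIY', offset=13
After 4 (read(7)): returned 'HIV', offset=16
After 5 (read(6)): returned '', offset=16
After 6 (read(8)): returned '', offset=16
After 7 (seek(+5, CUR)): offset=16
After 8 (read(7)): returned '', offset=16
After 9 (seek(-6, END)): offset=10
After 10 (seek(-6, END)): offset=10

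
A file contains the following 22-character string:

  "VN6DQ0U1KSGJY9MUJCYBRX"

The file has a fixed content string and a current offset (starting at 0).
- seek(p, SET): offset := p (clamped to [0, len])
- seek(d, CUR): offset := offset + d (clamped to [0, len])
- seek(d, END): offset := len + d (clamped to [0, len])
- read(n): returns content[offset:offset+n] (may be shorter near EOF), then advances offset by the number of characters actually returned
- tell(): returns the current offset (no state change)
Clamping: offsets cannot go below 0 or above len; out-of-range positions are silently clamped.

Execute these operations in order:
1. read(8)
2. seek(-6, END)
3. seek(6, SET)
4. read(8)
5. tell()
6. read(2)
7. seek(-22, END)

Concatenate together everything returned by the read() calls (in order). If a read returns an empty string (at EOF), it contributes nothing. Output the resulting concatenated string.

After 1 (read(8)): returned 'VN6DQ0U1', offset=8
After 2 (seek(-6, END)): offset=16
After 3 (seek(6, SET)): offset=6
After 4 (read(8)): returned 'U1KSGJY9', offset=14
After 5 (tell()): offset=14
After 6 (read(2)): returned 'MU', offset=16
After 7 (seek(-22, END)): offset=0

Answer: VN6DQ0U1U1KSGJY9MU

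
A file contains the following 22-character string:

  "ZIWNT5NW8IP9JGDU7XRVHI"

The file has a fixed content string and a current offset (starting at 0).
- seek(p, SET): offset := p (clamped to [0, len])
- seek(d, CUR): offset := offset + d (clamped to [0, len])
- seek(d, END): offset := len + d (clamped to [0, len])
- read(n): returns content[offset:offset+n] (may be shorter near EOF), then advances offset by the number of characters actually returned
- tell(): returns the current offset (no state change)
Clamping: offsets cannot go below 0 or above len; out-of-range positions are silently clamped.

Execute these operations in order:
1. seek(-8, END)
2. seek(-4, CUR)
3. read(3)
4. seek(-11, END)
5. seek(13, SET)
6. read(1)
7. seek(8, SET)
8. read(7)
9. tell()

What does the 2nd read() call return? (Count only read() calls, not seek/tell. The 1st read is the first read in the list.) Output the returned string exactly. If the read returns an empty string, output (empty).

Answer: G

Derivation:
After 1 (seek(-8, END)): offset=14
After 2 (seek(-4, CUR)): offset=10
After 3 (read(3)): returned 'P9J', offset=13
After 4 (seek(-11, END)): offset=11
After 5 (seek(13, SET)): offset=13
After 6 (read(1)): returned 'G', offset=14
After 7 (seek(8, SET)): offset=8
After 8 (read(7)): returned '8IP9JGD', offset=15
After 9 (tell()): offset=15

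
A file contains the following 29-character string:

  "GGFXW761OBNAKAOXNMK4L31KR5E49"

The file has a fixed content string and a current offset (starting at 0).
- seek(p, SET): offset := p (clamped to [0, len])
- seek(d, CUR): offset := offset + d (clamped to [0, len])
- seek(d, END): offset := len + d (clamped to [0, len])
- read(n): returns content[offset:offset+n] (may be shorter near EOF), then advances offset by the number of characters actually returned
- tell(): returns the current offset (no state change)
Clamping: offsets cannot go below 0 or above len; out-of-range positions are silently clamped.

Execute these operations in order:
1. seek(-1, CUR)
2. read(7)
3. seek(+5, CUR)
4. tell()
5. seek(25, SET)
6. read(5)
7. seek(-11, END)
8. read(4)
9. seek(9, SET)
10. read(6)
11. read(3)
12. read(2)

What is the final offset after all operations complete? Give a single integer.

After 1 (seek(-1, CUR)): offset=0
After 2 (read(7)): returned 'GGFXW76', offset=7
After 3 (seek(+5, CUR)): offset=12
After 4 (tell()): offset=12
After 5 (seek(25, SET)): offset=25
After 6 (read(5)): returned '5E49', offset=29
After 7 (seek(-11, END)): offset=18
After 8 (read(4)): returned 'K4L3', offset=22
After 9 (seek(9, SET)): offset=9
After 10 (read(6)): returned 'BNAKAO', offset=15
After 11 (read(3)): returned 'XNM', offset=18
After 12 (read(2)): returned 'K4', offset=20

Answer: 20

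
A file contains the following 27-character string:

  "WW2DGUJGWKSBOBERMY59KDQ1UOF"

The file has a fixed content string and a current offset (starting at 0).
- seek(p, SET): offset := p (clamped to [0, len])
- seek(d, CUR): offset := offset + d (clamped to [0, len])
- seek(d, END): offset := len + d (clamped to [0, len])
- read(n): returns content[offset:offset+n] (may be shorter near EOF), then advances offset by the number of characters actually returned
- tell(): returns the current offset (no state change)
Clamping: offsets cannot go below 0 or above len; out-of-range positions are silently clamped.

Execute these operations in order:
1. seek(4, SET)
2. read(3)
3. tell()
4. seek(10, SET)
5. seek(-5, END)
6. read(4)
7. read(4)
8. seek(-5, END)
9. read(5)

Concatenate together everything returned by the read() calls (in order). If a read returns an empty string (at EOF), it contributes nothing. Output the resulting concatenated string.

Answer: GUJQ1UOFQ1UOF

Derivation:
After 1 (seek(4, SET)): offset=4
After 2 (read(3)): returned 'GUJ', offset=7
After 3 (tell()): offset=7
After 4 (seek(10, SET)): offset=10
After 5 (seek(-5, END)): offset=22
After 6 (read(4)): returned 'Q1UO', offset=26
After 7 (read(4)): returned 'F', offset=27
After 8 (seek(-5, END)): offset=22
After 9 (read(5)): returned 'Q1UOF', offset=27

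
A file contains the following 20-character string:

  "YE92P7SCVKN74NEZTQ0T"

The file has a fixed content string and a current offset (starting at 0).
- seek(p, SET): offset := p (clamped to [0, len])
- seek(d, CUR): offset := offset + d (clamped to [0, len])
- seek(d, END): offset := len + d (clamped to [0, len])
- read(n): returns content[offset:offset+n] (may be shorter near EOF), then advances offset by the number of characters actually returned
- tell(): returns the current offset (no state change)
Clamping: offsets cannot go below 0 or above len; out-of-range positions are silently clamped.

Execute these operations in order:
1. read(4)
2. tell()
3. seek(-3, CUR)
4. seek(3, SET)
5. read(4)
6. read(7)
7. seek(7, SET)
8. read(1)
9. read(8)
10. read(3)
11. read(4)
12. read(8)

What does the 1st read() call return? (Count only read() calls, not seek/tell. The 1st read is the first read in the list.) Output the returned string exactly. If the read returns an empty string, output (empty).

After 1 (read(4)): returned 'YE92', offset=4
After 2 (tell()): offset=4
After 3 (seek(-3, CUR)): offset=1
After 4 (seek(3, SET)): offset=3
After 5 (read(4)): returned '2P7S', offset=7
After 6 (read(7)): returned 'CVKN74N', offset=14
After 7 (seek(7, SET)): offset=7
After 8 (read(1)): returned 'C', offset=8
After 9 (read(8)): returned 'VKN74NEZ', offset=16
After 10 (read(3)): returned 'TQ0', offset=19
After 11 (read(4)): returned 'T', offset=20
After 12 (read(8)): returned '', offset=20

Answer: YE92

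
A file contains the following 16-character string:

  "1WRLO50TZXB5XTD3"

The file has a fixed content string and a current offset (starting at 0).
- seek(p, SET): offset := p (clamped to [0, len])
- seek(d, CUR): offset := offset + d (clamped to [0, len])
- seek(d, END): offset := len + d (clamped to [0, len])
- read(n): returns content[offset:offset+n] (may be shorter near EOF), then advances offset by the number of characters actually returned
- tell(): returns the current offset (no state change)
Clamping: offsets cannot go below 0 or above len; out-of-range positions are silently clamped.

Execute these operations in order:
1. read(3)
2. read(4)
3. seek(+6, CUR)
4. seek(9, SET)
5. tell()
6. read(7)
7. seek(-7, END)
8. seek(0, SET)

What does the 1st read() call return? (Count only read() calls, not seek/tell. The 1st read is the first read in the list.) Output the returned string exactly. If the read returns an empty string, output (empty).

After 1 (read(3)): returned '1WR', offset=3
After 2 (read(4)): returned 'LO50', offset=7
After 3 (seek(+6, CUR)): offset=13
After 4 (seek(9, SET)): offset=9
After 5 (tell()): offset=9
After 6 (read(7)): returned 'XB5XTD3', offset=16
After 7 (seek(-7, END)): offset=9
After 8 (seek(0, SET)): offset=0

Answer: 1WR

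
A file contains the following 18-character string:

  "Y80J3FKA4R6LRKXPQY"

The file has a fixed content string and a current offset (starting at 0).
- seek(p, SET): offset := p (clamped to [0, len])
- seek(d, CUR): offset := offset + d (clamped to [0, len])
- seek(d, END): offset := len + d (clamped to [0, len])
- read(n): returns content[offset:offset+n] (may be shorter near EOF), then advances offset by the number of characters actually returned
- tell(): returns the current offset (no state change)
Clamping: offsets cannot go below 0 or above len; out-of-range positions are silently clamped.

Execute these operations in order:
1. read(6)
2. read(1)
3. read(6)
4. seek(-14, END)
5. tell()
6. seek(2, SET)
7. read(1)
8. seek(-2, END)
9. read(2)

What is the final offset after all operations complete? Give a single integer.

After 1 (read(6)): returned 'Y80J3F', offset=6
After 2 (read(1)): returned 'K', offset=7
After 3 (read(6)): returned 'A4R6LR', offset=13
After 4 (seek(-14, END)): offset=4
After 5 (tell()): offset=4
After 6 (seek(2, SET)): offset=2
After 7 (read(1)): returned '0', offset=3
After 8 (seek(-2, END)): offset=16
After 9 (read(2)): returned 'QY', offset=18

Answer: 18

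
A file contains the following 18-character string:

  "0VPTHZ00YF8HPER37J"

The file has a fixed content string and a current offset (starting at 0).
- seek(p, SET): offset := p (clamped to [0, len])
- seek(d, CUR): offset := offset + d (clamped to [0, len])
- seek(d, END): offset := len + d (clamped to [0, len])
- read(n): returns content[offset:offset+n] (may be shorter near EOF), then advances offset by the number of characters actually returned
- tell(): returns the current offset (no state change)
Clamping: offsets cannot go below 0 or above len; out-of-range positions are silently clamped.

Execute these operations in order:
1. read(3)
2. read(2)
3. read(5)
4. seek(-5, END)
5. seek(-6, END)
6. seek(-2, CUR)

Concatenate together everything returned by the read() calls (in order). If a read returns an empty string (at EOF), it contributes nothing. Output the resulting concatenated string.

After 1 (read(3)): returned '0VP', offset=3
After 2 (read(2)): returned 'TH', offset=5
After 3 (read(5)): returned 'Z00YF', offset=10
After 4 (seek(-5, END)): offset=13
After 5 (seek(-6, END)): offset=12
After 6 (seek(-2, CUR)): offset=10

Answer: 0VPTHZ00YF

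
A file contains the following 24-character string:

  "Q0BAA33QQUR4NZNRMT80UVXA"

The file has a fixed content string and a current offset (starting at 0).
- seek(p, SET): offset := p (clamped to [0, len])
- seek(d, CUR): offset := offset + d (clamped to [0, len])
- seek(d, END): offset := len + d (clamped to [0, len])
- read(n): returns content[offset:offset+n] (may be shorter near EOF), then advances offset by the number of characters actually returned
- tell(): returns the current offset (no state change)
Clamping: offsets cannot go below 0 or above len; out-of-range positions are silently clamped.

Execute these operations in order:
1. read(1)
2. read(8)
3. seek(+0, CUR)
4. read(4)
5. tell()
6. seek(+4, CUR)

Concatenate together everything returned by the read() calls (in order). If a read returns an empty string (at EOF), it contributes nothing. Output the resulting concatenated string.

After 1 (read(1)): returned 'Q', offset=1
After 2 (read(8)): returned '0BAA33QQ', offset=9
After 3 (seek(+0, CUR)): offset=9
After 4 (read(4)): returned 'UR4N', offset=13
After 5 (tell()): offset=13
After 6 (seek(+4, CUR)): offset=17

Answer: Q0BAA33QQUR4N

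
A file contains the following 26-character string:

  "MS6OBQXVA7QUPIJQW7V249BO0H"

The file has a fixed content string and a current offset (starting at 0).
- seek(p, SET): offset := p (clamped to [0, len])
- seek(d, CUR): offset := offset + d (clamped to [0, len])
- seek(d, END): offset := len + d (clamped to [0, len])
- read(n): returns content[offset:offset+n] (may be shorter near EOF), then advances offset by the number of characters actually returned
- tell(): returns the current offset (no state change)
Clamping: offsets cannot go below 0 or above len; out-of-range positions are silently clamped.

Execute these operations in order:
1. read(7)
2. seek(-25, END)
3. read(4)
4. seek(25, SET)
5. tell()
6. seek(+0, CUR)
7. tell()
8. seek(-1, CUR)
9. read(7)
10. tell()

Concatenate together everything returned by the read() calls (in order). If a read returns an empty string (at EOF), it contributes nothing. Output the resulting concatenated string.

Answer: MS6OBQXS6OB0H

Derivation:
After 1 (read(7)): returned 'MS6OBQX', offset=7
After 2 (seek(-25, END)): offset=1
After 3 (read(4)): returned 'S6OB', offset=5
After 4 (seek(25, SET)): offset=25
After 5 (tell()): offset=25
After 6 (seek(+0, CUR)): offset=25
After 7 (tell()): offset=25
After 8 (seek(-1, CUR)): offset=24
After 9 (read(7)): returned '0H', offset=26
After 10 (tell()): offset=26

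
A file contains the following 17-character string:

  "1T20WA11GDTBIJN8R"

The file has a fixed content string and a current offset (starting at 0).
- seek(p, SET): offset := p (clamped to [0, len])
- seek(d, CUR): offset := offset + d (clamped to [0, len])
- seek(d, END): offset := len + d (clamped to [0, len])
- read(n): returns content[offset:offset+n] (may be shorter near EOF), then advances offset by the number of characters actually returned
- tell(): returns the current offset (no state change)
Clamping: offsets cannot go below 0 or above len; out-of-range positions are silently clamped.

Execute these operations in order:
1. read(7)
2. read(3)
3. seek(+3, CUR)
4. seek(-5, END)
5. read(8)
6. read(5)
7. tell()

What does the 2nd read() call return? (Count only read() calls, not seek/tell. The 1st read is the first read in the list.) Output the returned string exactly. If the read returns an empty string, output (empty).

After 1 (read(7)): returned '1T20WA1', offset=7
After 2 (read(3)): returned '1GD', offset=10
After 3 (seek(+3, CUR)): offset=13
After 4 (seek(-5, END)): offset=12
After 5 (read(8)): returned 'IJN8R', offset=17
After 6 (read(5)): returned '', offset=17
After 7 (tell()): offset=17

Answer: 1GD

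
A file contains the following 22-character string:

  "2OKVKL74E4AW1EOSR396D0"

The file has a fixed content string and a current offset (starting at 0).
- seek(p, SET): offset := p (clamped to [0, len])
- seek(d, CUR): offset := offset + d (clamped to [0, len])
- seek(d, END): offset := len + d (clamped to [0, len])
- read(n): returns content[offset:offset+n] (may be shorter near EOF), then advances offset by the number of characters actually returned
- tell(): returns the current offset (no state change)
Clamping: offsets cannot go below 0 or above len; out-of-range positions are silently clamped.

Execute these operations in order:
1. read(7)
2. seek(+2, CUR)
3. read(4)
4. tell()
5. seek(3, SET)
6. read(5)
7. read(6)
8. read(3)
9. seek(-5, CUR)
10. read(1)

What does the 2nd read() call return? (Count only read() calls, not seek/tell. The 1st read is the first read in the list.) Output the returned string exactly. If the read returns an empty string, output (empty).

After 1 (read(7)): returned '2OKVKL7', offset=7
After 2 (seek(+2, CUR)): offset=9
After 3 (read(4)): returned '4AW1', offset=13
After 4 (tell()): offset=13
After 5 (seek(3, SET)): offset=3
After 6 (read(5)): returned 'VKL74', offset=8
After 7 (read(6)): returned 'E4AW1E', offset=14
After 8 (read(3)): returned 'OSR', offset=17
After 9 (seek(-5, CUR)): offset=12
After 10 (read(1)): returned '1', offset=13

Answer: 4AW1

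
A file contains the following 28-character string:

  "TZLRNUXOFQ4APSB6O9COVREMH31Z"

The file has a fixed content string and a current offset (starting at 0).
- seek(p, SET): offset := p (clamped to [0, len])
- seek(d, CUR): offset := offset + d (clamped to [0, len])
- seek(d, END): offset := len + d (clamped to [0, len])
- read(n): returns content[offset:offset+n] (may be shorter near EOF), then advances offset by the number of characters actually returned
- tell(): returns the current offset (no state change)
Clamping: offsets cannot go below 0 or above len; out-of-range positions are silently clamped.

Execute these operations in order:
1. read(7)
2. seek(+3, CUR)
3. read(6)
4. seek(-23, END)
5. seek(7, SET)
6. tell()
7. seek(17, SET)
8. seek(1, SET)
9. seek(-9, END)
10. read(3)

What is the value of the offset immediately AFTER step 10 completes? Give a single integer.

After 1 (read(7)): returned 'TZLRNUX', offset=7
After 2 (seek(+3, CUR)): offset=10
After 3 (read(6)): returned '4APSB6', offset=16
After 4 (seek(-23, END)): offset=5
After 5 (seek(7, SET)): offset=7
After 6 (tell()): offset=7
After 7 (seek(17, SET)): offset=17
After 8 (seek(1, SET)): offset=1
After 9 (seek(-9, END)): offset=19
After 10 (read(3)): returned 'OVR', offset=22

Answer: 22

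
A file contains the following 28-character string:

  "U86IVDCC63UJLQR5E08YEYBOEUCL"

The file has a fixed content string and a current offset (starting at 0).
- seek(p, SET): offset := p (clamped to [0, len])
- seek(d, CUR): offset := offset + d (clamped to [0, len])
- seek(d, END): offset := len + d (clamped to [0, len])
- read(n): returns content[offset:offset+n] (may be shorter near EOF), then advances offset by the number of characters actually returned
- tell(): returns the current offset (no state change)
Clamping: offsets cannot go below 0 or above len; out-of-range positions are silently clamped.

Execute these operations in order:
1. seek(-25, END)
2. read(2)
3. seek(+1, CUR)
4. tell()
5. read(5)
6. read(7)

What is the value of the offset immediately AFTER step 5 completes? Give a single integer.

Answer: 11

Derivation:
After 1 (seek(-25, END)): offset=3
After 2 (read(2)): returned 'IV', offset=5
After 3 (seek(+1, CUR)): offset=6
After 4 (tell()): offset=6
After 5 (read(5)): returned 'CC63U', offset=11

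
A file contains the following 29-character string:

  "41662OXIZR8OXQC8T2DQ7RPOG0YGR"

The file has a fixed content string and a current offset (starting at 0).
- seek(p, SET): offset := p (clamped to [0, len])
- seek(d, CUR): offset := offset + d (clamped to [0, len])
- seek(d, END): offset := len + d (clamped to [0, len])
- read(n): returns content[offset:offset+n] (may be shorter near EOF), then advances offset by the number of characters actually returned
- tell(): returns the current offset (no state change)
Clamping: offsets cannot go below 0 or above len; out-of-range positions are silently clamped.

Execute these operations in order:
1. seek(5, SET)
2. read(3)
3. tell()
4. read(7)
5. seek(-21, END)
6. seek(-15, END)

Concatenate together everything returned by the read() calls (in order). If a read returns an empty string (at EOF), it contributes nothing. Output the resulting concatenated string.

After 1 (seek(5, SET)): offset=5
After 2 (read(3)): returned 'OXI', offset=8
After 3 (tell()): offset=8
After 4 (read(7)): returned 'ZR8OXQC', offset=15
After 5 (seek(-21, END)): offset=8
After 6 (seek(-15, END)): offset=14

Answer: OXIZR8OXQC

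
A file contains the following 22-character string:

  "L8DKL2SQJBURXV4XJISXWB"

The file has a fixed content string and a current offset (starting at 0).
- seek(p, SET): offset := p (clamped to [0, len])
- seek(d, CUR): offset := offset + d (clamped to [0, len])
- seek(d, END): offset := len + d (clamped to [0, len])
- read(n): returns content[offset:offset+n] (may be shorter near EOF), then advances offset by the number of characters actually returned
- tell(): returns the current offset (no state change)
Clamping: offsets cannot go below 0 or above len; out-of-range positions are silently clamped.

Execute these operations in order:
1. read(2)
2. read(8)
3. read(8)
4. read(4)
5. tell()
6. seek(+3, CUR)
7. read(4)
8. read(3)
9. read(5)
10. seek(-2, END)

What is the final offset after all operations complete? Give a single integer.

After 1 (read(2)): returned 'L8', offset=2
After 2 (read(8)): returned 'DKL2SQJB', offset=10
After 3 (read(8)): returned 'URXV4XJI', offset=18
After 4 (read(4)): returned 'SXWB', offset=22
After 5 (tell()): offset=22
After 6 (seek(+3, CUR)): offset=22
After 7 (read(4)): returned '', offset=22
After 8 (read(3)): returned '', offset=22
After 9 (read(5)): returned '', offset=22
After 10 (seek(-2, END)): offset=20

Answer: 20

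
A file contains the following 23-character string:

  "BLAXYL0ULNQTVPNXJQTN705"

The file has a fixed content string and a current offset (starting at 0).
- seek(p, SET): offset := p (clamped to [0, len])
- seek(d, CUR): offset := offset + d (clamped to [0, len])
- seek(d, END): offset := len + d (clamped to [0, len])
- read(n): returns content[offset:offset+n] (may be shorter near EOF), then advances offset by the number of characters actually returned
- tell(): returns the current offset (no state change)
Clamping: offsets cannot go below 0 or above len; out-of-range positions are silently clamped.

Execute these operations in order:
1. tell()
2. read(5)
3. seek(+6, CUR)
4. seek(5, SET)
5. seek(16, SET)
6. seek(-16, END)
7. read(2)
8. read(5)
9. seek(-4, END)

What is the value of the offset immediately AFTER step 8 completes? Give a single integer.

Answer: 14

Derivation:
After 1 (tell()): offset=0
After 2 (read(5)): returned 'BLAXY', offset=5
After 3 (seek(+6, CUR)): offset=11
After 4 (seek(5, SET)): offset=5
After 5 (seek(16, SET)): offset=16
After 6 (seek(-16, END)): offset=7
After 7 (read(2)): returned 'UL', offset=9
After 8 (read(5)): returned 'NQTVP', offset=14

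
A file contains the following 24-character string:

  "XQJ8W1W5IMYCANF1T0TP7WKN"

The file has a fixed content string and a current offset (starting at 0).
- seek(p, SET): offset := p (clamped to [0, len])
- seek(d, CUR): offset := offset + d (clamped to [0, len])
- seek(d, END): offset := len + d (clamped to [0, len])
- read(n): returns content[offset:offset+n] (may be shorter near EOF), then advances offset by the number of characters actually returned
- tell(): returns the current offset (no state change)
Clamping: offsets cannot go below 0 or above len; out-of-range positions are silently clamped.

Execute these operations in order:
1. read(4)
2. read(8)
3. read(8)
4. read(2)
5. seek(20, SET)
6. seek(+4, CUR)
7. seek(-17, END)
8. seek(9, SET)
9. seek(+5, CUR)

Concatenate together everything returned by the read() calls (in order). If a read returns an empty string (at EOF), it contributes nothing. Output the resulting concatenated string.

After 1 (read(4)): returned 'XQJ8', offset=4
After 2 (read(8)): returned 'W1W5IMYC', offset=12
After 3 (read(8)): returned 'ANF1T0TP', offset=20
After 4 (read(2)): returned '7W', offset=22
After 5 (seek(20, SET)): offset=20
After 6 (seek(+4, CUR)): offset=24
After 7 (seek(-17, END)): offset=7
After 8 (seek(9, SET)): offset=9
After 9 (seek(+5, CUR)): offset=14

Answer: XQJ8W1W5IMYCANF1T0TP7W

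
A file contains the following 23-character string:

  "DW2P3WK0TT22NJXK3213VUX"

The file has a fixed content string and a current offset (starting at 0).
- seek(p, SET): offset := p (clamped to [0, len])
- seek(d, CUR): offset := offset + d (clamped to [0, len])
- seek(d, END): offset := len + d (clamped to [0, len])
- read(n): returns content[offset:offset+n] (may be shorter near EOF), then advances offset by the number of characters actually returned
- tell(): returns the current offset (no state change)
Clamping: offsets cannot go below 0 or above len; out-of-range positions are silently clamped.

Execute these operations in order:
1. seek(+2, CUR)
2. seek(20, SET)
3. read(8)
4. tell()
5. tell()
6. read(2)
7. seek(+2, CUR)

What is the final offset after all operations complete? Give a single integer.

After 1 (seek(+2, CUR)): offset=2
After 2 (seek(20, SET)): offset=20
After 3 (read(8)): returned 'VUX', offset=23
After 4 (tell()): offset=23
After 5 (tell()): offset=23
After 6 (read(2)): returned '', offset=23
After 7 (seek(+2, CUR)): offset=23

Answer: 23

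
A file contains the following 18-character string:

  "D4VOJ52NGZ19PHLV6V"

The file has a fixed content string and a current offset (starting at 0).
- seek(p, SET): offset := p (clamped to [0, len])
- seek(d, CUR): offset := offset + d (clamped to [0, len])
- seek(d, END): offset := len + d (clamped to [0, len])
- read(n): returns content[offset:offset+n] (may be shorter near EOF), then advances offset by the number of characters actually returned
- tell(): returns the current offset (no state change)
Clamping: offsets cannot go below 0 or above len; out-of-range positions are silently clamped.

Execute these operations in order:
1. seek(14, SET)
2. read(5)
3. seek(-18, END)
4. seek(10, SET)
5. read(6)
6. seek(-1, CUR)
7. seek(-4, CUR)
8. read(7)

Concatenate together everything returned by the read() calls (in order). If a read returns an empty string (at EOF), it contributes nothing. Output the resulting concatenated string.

Answer: LV6V19PHLV9PHLV6V

Derivation:
After 1 (seek(14, SET)): offset=14
After 2 (read(5)): returned 'LV6V', offset=18
After 3 (seek(-18, END)): offset=0
After 4 (seek(10, SET)): offset=10
After 5 (read(6)): returned '19PHLV', offset=16
After 6 (seek(-1, CUR)): offset=15
After 7 (seek(-4, CUR)): offset=11
After 8 (read(7)): returned '9PHLV6V', offset=18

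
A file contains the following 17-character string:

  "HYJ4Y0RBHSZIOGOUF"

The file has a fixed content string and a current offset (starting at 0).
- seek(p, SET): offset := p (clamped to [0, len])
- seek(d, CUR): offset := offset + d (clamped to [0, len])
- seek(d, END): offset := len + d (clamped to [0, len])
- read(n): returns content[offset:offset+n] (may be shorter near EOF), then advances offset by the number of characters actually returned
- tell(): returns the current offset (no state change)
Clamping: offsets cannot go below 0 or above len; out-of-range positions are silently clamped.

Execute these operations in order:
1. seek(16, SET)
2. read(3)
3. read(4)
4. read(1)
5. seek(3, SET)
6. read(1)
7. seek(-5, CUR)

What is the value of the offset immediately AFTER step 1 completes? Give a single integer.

Answer: 16

Derivation:
After 1 (seek(16, SET)): offset=16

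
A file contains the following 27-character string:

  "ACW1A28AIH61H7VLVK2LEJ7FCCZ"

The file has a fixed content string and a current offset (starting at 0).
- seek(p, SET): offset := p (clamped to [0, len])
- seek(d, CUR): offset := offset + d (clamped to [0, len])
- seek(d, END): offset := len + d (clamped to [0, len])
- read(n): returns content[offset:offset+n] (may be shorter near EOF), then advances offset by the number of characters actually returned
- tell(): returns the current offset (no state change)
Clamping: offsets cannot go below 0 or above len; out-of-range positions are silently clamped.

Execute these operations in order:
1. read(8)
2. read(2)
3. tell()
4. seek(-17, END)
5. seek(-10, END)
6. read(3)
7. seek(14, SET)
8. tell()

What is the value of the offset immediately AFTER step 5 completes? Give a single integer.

Answer: 17

Derivation:
After 1 (read(8)): returned 'ACW1A28A', offset=8
After 2 (read(2)): returned 'IH', offset=10
After 3 (tell()): offset=10
After 4 (seek(-17, END)): offset=10
After 5 (seek(-10, END)): offset=17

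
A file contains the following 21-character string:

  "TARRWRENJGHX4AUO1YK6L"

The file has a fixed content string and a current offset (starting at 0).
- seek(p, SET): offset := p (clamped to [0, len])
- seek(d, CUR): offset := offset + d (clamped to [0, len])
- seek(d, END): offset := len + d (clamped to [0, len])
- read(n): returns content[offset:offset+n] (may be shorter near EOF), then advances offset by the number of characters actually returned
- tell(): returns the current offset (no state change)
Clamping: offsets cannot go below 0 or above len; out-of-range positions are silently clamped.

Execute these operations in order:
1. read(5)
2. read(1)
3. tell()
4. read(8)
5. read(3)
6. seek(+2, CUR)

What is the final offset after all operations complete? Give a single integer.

After 1 (read(5)): returned 'TARRW', offset=5
After 2 (read(1)): returned 'R', offset=6
After 3 (tell()): offset=6
After 4 (read(8)): returned 'ENJGHX4A', offset=14
After 5 (read(3)): returned 'UO1', offset=17
After 6 (seek(+2, CUR)): offset=19

Answer: 19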